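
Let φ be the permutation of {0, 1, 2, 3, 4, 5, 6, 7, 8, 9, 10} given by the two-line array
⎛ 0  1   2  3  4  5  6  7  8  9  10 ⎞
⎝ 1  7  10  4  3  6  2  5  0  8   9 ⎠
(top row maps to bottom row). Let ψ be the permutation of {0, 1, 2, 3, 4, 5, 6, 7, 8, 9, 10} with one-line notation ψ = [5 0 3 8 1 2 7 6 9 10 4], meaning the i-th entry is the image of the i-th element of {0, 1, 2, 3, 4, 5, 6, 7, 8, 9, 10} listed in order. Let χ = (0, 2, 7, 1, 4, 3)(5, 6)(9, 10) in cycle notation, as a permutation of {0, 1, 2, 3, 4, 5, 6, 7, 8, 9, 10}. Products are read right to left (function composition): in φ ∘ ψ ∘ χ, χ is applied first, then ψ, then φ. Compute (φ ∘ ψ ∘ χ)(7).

1

Chase 7: χ(7) = 1; ψ(1) = 0; φ(0) = 1. Hence (φ ∘ ψ ∘ χ)(7) = 1.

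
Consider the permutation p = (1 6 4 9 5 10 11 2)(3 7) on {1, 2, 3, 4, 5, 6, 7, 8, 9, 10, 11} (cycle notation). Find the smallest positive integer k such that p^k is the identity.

8

The disjoint cycles have lengths 8, 2, 1.
The order is lcm(8, 2) = 8.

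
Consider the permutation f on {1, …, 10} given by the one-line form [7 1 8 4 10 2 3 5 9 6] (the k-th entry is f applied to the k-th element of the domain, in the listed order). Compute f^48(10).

10

Tracing 10 → 6 → … returns to 10 after 8 steps, so 10 lies in an 8-cycle (1 7 3 8 5 10 6 2).
Since the cycle has length 8, f^48 acts on it the same as f^0 (48 mod 8 = 0).
So f^48(10) = 10.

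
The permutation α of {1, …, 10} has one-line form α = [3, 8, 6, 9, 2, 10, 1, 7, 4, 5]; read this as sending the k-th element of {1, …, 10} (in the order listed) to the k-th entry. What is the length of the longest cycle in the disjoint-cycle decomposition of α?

8

Decomposing into disjoint cycles gives (1 3 6 10 5 2 8 7)(4 9); the longest has length 8.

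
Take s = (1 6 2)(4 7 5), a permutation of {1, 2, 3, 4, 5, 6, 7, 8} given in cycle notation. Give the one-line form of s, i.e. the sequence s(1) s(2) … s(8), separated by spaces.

6 1 3 7 4 2 5 8

Each element maps to the next entry in its cycle (wrapping to the front): 1→6, 2→1, 3→3, 4→7, 5→4, 6→2, 7→5, 8→8.
Listing these in domain order gives 6 1 3 7 4 2 5 8.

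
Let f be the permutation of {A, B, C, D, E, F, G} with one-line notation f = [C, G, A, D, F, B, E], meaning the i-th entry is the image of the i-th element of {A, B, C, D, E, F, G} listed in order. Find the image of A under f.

A is element number 1 of the domain, and entry number 1 of the one-line form is C, so f(A) = C.

C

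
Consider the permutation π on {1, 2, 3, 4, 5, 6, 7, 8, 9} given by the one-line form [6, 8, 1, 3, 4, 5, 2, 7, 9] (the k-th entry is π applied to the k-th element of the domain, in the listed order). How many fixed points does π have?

1

The fixed points (elements with π(x) = x) are {9}, so there is 1.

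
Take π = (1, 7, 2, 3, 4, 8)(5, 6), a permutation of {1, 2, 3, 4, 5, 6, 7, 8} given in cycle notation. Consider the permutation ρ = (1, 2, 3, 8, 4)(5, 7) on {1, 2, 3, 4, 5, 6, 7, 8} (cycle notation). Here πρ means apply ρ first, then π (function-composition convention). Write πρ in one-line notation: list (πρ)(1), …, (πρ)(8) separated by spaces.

For each element, apply ρ then π: 1 → 2 → 3; 2 → 3 → 4; 3 → 8 → 1; 4 → 1 → 7; 5 → 7 → 2; 6 → 6 → 5; 7 → 5 → 6; 8 → 4 → 8.
Collecting the images, πρ = [3 4 1 7 2 5 6 8].

3 4 1 7 2 5 6 8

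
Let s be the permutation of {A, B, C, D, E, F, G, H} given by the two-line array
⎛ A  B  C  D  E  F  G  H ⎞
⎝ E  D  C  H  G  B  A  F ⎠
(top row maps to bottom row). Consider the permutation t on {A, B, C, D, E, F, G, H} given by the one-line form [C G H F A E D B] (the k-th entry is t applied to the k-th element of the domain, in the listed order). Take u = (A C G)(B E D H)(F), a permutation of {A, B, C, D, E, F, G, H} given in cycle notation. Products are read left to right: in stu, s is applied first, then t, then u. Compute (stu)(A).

C

(stu)(A) = u(t(s(A))). s(A) = E, then t(E) = A, then u(A) = C, so the result is C.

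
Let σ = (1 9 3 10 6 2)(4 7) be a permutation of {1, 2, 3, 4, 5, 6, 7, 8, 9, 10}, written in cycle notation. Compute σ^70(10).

9

10 lies in the 6-cycle (1 9 3 10 6 2).
On a 6-cycle, σ^6 is the identity, so σ^70 = σ^4 there (70 ≡ 4 mod 6).
Stepping 4 places around the cycle: 10 → 6 → 2 → 1 → 9.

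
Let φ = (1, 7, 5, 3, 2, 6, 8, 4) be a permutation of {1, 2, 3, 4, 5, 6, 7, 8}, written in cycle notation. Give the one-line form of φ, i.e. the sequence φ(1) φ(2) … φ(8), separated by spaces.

Each element maps to the next entry in its cycle (wrapping to the front): 1↦7, 2↦6, 3↦2, 4↦1, 5↦3, 6↦8, 7↦5, 8↦4.
So the one-line form is 7 6 2 1 3 8 5 4.

7 6 2 1 3 8 5 4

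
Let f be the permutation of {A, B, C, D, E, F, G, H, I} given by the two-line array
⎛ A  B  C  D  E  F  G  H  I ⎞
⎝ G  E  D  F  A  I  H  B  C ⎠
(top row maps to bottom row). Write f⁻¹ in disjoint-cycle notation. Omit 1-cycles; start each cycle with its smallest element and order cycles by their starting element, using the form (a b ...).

First write f in disjoint cycles: (A G H B E)(C D F I).
The inverse reverses every cycle; in canonical form, f⁻¹ = (A E B H G)(C I F D).

(A E B H G)(C I F D)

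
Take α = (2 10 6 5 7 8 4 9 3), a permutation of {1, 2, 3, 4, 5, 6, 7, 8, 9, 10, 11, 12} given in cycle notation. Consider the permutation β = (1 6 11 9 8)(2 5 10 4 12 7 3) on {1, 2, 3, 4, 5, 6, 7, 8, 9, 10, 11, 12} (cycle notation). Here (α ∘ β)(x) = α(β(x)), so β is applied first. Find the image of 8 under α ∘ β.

β(8) = 1, then α(1) = 1; composing gives (α ∘ β)(8) = 1.

1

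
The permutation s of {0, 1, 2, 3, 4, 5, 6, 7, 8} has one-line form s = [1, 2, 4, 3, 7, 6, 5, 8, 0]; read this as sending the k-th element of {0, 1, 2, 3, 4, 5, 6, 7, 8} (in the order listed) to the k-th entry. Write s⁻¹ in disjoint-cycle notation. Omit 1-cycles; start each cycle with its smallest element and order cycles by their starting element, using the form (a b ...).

(0 8 7 4 2 1)(5 6)

The cycle decomposition of s is (0 1 2 4 7 8)(5 6).
The inverse reverses every cycle; in canonical form, s⁻¹ = (0 8 7 4 2 1)(5 6).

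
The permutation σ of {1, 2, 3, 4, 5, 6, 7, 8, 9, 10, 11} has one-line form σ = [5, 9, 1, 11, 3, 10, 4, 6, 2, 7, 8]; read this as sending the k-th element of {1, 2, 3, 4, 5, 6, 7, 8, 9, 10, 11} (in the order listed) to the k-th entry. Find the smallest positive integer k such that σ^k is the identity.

Decomposing into disjoint cycles gives cycle lengths 6, 3, 2.
The order of σ is the least common multiple of its cycle lengths: lcm(6, 3, 2) = 6.

6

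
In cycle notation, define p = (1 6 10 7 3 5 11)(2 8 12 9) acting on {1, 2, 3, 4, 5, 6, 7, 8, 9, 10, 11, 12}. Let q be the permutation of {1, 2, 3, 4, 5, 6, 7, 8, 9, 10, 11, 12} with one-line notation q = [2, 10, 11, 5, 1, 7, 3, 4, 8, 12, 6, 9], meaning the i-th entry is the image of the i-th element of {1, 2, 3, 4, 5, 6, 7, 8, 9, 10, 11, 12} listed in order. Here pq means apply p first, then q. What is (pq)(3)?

p(3) = 5, then q(5) = 1; composing gives (pq)(3) = 1.

1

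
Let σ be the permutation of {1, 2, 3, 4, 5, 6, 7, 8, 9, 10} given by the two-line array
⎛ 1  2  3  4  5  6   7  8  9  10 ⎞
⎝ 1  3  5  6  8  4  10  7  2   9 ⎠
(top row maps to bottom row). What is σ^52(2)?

8

Tracing 2 → 3 → … returns to 2 after 7 steps, so 2 lies in a 7-cycle (2, 3, 5, 8, 7, 10, 9).
Powers repeat with period 7 on this cycle, and 52 mod 7 = 3, so σ^52(2) = σ^3(2).
Stepping 3 places around the cycle: 2 → 3 → 5 → 8.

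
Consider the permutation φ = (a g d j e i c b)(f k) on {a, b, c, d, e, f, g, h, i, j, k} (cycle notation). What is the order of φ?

8

The disjoint cycles have lengths 8, 2, 1.
The order is lcm(8, 2) = 8.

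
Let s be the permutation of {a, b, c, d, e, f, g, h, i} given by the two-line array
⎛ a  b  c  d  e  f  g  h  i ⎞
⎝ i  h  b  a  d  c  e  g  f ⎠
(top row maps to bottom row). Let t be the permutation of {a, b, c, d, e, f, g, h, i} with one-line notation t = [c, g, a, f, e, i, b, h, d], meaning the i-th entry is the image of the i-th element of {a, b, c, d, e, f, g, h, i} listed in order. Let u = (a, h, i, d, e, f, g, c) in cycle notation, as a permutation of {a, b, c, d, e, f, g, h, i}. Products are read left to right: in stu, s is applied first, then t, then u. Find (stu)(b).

Chase b: s(b) = h; t(h) = h; u(h) = i. Hence (stu)(b) = i.

i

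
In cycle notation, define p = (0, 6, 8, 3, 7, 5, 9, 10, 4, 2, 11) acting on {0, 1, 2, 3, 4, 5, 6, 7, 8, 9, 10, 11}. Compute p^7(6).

4

6 lies in the 11-cycle (0, 6, 8, 3, 7, 5, 9, 10, 4, 2, 11).
Advancing 7 steps from 6: 6 → 8 → 3 → 7 → 5 → 9 → 10 → 4.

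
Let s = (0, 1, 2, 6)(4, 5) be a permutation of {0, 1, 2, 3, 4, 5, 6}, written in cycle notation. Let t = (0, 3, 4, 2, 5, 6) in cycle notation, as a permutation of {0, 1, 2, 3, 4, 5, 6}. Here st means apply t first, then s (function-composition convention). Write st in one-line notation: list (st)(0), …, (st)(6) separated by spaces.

3 2 4 5 6 0 1

(st)(x) = s(t(x)). Computing each image: s(t(0)) = s(3) = 3, s(t(1)) = s(1) = 2, s(t(2)) = s(5) = 4, s(t(3)) = s(4) = 5, s(t(4)) = s(2) = 6, s(t(5)) = s(6) = 0, s(t(6)) = s(0) = 1.
Hence st = [3 2 4 5 6 0 1].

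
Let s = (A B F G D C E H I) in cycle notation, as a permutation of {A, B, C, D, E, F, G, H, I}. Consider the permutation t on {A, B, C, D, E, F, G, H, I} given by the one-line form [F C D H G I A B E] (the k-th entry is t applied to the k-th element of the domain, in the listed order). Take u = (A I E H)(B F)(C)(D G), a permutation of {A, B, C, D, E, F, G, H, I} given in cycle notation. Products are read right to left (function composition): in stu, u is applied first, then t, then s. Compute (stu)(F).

E

Chase F: u(F) = B; t(B) = C; s(C) = E. Hence (stu)(F) = E.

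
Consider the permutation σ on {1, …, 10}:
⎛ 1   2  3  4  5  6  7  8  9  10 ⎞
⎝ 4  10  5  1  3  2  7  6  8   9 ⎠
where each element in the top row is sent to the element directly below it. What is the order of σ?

10

Writing σ as disjoint cycles, the cycle lengths are 5, 2, 2, 1.
The order of σ is the least common multiple of its cycle lengths: lcm(5, 2, 2) = 10.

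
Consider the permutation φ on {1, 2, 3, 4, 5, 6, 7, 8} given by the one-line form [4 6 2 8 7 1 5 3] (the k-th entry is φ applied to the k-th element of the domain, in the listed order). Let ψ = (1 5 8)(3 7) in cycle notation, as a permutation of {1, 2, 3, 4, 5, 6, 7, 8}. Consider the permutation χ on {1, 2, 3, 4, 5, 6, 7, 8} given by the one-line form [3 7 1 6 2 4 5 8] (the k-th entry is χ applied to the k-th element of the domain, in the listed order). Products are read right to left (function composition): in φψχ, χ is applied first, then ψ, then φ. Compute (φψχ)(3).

Chase 3: χ(3) = 1; ψ(1) = 5; φ(5) = 7. Hence (φψχ)(3) = 7.

7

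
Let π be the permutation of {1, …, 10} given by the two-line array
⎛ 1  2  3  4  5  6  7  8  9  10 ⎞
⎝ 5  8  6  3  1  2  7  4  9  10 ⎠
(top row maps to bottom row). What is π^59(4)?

8

Tracing 4 → 3 → … returns to 4 after 5 steps, so 4 lies in a 5-cycle (2 8 4 3 6).
On a 5-cycle, π^5 is the identity, so π^59 = π^4 there (59 ≡ 4 mod 5).
Advancing 4 steps from 4: 4 → 3 → 6 → 2 → 8.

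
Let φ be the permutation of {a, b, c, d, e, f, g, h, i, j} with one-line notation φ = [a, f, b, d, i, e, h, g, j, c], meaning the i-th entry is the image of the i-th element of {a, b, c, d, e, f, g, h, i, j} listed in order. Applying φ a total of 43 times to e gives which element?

Tracing e → i → … returns to e after 6 steps, so e lies in a 6-cycle (b f e i j c).
Powers repeat with period 6 on this cycle, and 43 mod 6 = 1, so φ^43(e) = φ^1(e).
Advancing 1 step from e: e → i.

i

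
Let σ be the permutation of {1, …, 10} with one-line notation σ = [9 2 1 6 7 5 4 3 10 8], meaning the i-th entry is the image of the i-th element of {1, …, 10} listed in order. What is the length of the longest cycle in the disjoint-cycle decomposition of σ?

Decomposing into disjoint cycles gives (1 9 10 8 3)(4 6 5 7); the longest has length 5.

5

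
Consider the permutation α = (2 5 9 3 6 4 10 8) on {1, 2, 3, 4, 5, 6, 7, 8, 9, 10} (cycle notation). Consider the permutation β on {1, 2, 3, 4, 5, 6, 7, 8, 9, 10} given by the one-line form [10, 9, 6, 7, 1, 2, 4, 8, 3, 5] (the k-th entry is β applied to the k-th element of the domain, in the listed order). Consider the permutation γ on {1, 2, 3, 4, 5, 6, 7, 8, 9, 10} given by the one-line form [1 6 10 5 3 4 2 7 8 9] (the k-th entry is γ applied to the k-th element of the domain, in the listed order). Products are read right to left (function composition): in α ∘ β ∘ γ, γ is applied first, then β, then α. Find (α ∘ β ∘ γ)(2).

5

Apply the permutations in order: γ(2) = 6, then β(6) = 2, then α(2) = 5. So (α ∘ β ∘ γ)(2) = 5.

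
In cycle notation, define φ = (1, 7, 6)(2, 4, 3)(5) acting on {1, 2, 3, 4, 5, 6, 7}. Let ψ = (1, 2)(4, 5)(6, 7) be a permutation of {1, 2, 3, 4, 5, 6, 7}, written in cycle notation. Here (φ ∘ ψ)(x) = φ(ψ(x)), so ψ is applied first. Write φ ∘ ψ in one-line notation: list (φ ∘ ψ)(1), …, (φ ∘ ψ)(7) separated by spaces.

For each element, apply ψ then φ: 1 → 2 → 4; 2 → 1 → 7; 3 → 3 → 2; 4 → 5 → 5; 5 → 4 → 3; 6 → 7 → 6; 7 → 6 → 1.
So φ ∘ ψ in one-line form is 4 7 2 5 3 6 1.

4 7 2 5 3 6 1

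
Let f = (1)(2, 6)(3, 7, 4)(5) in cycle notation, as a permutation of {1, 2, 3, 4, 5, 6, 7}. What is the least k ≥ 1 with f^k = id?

6

The disjoint cycles have lengths 3, 2, 1, 1.
The order of f is the least common multiple of its cycle lengths: lcm(3, 2) = 6.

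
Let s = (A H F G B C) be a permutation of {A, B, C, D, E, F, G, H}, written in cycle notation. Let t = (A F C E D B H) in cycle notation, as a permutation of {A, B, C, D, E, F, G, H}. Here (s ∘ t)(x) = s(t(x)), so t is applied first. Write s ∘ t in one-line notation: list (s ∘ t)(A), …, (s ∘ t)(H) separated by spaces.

G F E C D A B H

(s ∘ t)(x) = s(t(x)). Computing each image: s(t(A)) = s(F) = G, s(t(B)) = s(H) = F, s(t(C)) = s(E) = E, s(t(D)) = s(B) = C, s(t(E)) = s(D) = D, s(t(F)) = s(C) = A, s(t(G)) = s(G) = B, s(t(H)) = s(A) = H.
Hence s ∘ t = [G F E C D A B H].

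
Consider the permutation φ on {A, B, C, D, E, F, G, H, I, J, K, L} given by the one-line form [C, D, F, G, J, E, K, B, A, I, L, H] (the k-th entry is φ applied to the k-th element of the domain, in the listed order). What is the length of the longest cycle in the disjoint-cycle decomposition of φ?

6

Decomposing into disjoint cycles gives (A C F E J I)(B D G K L H); the longest has length 6.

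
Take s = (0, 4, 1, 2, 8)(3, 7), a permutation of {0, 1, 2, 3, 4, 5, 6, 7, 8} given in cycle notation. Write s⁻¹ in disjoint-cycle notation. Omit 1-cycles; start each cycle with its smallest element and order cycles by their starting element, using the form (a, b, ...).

(0, 8, 2, 1, 4)(3, 7)

Inverting a permutation written in cycle notation just reverses the order within every cycle.
Reversing each cycle of s and rotating so the smallest element leads gives (0, 8, 2, 1, 4)(3, 7).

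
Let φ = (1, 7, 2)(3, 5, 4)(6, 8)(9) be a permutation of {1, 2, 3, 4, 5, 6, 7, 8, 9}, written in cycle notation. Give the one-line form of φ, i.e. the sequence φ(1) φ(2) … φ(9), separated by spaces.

Image by image: 1↦7, 2↦1, 3↦5, 4↦3, 5↦4, 6↦8, 7↦2, 8↦6, 9↦9.
So the one-line form is 7 1 5 3 4 8 2 6 9.

7 1 5 3 4 8 2 6 9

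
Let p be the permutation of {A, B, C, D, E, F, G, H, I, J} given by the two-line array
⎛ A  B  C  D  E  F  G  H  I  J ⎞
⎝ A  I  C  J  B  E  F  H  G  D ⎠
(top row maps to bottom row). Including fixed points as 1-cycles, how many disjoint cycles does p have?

The cycle decomposition is (A)(B I G F E)(C)(D J)(H), which has 5 cycles (counting 1-cycles).

5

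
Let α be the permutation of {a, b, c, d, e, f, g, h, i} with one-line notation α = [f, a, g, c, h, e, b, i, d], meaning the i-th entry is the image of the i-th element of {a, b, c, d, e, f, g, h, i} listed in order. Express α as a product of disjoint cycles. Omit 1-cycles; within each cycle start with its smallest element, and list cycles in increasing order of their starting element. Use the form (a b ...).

(a f e h i d c g b)

From a: a → f → e → h → i → d → c → g → b → a, closing the cycle (a f e h i d c g b).
Continuing from each remaining unvisited element yields (a f e h i d c g b).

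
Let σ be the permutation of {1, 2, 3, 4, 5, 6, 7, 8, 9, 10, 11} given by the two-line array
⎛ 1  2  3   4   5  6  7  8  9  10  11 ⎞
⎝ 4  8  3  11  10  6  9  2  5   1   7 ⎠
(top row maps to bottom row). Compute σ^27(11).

4

Tracing 11 → 7 → … returns to 11 after 7 steps, so 11 lies in a 7-cycle (1 4 11 7 9 5 10).
Since the cycle has length 7, σ^27 acts on it the same as σ^6 (27 mod 7 = 6).
Stepping 6 places around the cycle: 11 → 7 → 9 → 5 → 10 → 1 → 4.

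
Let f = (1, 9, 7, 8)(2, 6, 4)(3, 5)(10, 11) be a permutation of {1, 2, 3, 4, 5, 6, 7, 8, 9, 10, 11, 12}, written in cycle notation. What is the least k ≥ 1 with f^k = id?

The cycle type of f is (4, 3, 2, 2, 1).
The order is lcm(4, 3, 2, 2) = 12.

12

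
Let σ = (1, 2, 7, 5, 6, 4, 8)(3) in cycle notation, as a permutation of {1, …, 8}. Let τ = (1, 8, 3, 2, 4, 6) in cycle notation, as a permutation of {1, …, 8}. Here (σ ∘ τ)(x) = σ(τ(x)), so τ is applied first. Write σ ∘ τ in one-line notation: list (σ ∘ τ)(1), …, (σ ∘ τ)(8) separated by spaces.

1 8 7 4 6 2 5 3

(σ ∘ τ)(x) = σ(τ(x)). Computing each image: σ(τ(1)) = σ(8) = 1, σ(τ(2)) = σ(4) = 8, σ(τ(3)) = σ(2) = 7, σ(τ(4)) = σ(6) = 4, σ(τ(5)) = σ(5) = 6, σ(τ(6)) = σ(1) = 2, σ(τ(7)) = σ(7) = 5, σ(τ(8)) = σ(3) = 3.
Hence σ ∘ τ = [1 8 7 4 6 2 5 3].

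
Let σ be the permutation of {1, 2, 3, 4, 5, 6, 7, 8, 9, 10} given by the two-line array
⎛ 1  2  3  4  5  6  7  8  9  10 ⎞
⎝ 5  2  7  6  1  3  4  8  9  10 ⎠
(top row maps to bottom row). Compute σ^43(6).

Tracing 6 → 3 → … returns to 6 after 4 steps, so 6 lies in a 4-cycle (3 7 4 6).
Powers repeat with period 4 on this cycle, and 43 mod 4 = 3, so σ^43(6) = σ^3(6).
Stepping 3 places around the cycle: 6 → 3 → 7 → 4.

4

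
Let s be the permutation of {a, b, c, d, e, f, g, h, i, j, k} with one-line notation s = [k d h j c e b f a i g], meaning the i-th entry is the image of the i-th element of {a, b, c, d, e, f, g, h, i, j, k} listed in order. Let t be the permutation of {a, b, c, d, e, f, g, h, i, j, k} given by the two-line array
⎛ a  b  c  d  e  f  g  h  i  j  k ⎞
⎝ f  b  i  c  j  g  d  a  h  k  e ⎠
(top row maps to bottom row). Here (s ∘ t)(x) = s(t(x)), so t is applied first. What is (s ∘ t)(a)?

t(a) = f, then s(f) = e; composing gives (s ∘ t)(a) = e.

e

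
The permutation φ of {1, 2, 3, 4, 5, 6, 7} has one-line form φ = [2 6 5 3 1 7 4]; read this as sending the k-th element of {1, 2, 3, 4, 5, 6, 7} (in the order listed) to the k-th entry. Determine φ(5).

1

5 is element number 5 of the domain, and entry number 5 of the one-line form is 1, so φ(5) = 1.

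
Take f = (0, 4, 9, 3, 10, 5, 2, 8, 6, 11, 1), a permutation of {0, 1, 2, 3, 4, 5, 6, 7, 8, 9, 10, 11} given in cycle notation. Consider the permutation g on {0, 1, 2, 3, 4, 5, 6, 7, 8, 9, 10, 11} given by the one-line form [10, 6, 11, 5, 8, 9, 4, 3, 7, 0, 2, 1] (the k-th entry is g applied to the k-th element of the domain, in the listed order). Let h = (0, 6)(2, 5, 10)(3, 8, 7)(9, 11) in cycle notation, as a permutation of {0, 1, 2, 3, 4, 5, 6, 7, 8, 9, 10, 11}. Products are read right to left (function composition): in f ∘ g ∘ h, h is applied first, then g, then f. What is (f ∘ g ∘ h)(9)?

0

Chase 9: h(9) = 11; g(11) = 1; f(1) = 0. Hence (f ∘ g ∘ h)(9) = 0.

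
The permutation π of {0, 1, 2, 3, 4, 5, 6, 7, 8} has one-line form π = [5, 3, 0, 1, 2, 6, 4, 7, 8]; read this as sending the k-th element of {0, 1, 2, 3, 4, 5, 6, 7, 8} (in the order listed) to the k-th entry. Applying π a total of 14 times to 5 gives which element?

0

Tracing 5 → 6 → … returns to 5 after 5 steps, so 5 lies in a 5-cycle (0 5 6 4 2).
Since the cycle has length 5, π^14 acts on it the same as π^4 (14 mod 5 = 4).
Stepping 4 places around the cycle: 5 → 6 → 4 → 2 → 0.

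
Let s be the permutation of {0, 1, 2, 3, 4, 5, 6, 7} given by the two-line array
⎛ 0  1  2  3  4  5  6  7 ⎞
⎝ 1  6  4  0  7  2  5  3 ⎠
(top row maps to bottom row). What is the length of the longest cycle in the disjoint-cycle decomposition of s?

Decomposing into disjoint cycles gives (0 1 6 5 2 4 7 3); the longest has length 8.

8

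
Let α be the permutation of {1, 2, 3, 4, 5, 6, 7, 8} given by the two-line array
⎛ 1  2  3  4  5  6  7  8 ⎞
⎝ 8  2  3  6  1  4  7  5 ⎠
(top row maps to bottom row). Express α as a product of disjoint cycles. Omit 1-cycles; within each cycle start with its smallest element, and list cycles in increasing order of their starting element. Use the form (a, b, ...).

(1, 8, 5)(4, 6)

Start at 1 and follow images: 1 → 8 → 5 → 1, giving the cycle (1, 8, 5).
Continuing from each remaining unvisited element yields (1, 8, 5)(4, 6).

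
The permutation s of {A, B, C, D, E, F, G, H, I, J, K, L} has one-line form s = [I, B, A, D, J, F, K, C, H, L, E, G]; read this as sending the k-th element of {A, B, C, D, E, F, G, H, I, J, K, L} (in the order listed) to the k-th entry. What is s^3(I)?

A

Tracing I → H → … returns to I after 4 steps, so I lies in a 4-cycle (A, I, H, C).
Stepping 3 places around the cycle: I → H → C → A.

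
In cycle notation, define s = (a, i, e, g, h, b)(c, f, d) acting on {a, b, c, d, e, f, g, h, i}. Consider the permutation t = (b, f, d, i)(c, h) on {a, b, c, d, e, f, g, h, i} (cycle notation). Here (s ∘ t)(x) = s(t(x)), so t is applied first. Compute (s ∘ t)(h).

f

t(h) = c, then s(c) = f; composing gives (s ∘ t)(h) = f.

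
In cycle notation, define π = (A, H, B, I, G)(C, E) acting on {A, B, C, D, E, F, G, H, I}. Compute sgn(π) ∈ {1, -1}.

The cycle lengths are 5, 2, 1, 1.
A cycle is odd iff its length is even; π has 1 even-length cycle, so sgn(π) = (−1)^1 and π is odd.

-1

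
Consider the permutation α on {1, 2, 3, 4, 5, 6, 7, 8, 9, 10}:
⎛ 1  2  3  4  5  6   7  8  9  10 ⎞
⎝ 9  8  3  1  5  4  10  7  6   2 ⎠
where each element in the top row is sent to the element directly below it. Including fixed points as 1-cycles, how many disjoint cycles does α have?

4

The cycle decomposition is (1, 9, 6, 4)(2, 8, 7, 10)(3)(5), which has 4 cycles (counting 1-cycles).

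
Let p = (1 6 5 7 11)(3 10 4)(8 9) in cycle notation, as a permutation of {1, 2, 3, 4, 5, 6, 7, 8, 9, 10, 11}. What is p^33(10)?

10 lies in the 3-cycle (3 10 4).
On a 3-cycle, p^3 is the identity, so p^33 = p^0 there (33 ≡ 0 mod 3).
So p^33(10) = 10.

10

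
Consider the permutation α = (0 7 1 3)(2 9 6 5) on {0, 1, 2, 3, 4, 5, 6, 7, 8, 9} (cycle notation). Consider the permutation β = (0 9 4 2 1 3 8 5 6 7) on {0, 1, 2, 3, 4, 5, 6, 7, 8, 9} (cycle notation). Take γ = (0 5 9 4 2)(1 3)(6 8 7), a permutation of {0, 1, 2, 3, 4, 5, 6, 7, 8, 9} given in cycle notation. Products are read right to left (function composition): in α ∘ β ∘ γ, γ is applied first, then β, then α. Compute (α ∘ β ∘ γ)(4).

3

Chase 4: γ(4) = 2; β(2) = 1; α(1) = 3. Hence (α ∘ β ∘ γ)(4) = 3.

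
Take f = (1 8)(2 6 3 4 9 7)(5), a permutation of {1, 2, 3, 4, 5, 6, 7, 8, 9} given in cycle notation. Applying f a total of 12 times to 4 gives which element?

4

4 lies in the 6-cycle (2 6 3 4 9 7).
On a 6-cycle, f^6 is the identity, so f^12 = f^0 there (12 ≡ 0 mod 6).
So f^12(4) = 4.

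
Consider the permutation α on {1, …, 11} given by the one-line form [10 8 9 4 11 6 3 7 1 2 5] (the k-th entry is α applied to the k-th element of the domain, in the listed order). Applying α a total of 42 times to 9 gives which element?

Tracing 9 → 1 → … returns to 9 after 7 steps, so 9 lies in a 7-cycle (1 10 2 8 7 3 9).
On a 7-cycle, α^7 is the identity, so α^42 = α^0 there (42 ≡ 0 mod 7).
So α^42(9) = 9.

9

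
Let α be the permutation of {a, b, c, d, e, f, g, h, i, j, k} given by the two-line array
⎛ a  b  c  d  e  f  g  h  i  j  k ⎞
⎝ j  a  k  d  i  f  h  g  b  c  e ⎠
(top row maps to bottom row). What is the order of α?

The disjoint-cycle form of α has cycle lengths 7, 2, 1, 1.
The order of α is the least common multiple of its cycle lengths: lcm(7, 2) = 14.

14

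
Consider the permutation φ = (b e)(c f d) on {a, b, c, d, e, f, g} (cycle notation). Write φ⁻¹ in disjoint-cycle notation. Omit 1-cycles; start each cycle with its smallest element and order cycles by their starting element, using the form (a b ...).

If φ sends a → b within a cycle, φ⁻¹ sends b → a; equivalently, reverse each cycle.
After reversing and putting each cycle's least element first, φ⁻¹ = (b e)(c d f).

(b e)(c d f)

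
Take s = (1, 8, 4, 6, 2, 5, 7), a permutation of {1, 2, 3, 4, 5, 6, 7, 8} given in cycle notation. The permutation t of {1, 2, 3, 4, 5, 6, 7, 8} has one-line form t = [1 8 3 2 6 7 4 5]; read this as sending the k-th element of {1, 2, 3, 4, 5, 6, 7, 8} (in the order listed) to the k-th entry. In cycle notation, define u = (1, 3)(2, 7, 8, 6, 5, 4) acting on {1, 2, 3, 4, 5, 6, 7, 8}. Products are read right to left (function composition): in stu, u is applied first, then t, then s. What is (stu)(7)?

Apply the permutations in order: u(7) = 8, then t(8) = 5, then s(5) = 7. So (stu)(7) = 7.

7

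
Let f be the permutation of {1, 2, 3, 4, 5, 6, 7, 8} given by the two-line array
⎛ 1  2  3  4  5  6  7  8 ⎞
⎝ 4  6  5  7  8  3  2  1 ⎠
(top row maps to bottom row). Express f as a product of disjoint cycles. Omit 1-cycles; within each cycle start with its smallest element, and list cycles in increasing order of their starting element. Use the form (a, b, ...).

(1, 4, 7, 2, 6, 3, 5, 8)

From 1: 1 → 4 → 7 → 2 → 6 → 3 → 5 → 8 → 1, closing the cycle (1, 4, 7, 2, 6, 3, 5, 8).
Repeating from the next unused element and collecting all non-trivial cycles gives (1, 4, 7, 2, 6, 3, 5, 8).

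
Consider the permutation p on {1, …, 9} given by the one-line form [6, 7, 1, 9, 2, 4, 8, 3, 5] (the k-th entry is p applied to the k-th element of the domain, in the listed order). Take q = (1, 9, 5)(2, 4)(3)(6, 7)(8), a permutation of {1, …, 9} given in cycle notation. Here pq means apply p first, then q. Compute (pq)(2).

p(2) = 7, then q(7) = 6; composing gives (pq)(2) = 6.

6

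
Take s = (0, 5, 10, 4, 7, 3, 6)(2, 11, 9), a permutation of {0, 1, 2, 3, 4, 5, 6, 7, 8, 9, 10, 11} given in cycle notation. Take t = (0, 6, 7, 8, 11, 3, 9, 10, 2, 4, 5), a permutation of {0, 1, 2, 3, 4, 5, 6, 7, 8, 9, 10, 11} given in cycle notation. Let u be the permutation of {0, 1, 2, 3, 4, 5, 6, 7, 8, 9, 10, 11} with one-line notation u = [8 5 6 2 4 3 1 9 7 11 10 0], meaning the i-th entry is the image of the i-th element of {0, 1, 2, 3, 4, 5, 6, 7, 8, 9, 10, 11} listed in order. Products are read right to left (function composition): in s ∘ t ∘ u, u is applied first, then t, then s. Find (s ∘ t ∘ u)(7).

4

Chase 7: u(7) = 9; t(9) = 10; s(10) = 4. Hence (s ∘ t ∘ u)(7) = 4.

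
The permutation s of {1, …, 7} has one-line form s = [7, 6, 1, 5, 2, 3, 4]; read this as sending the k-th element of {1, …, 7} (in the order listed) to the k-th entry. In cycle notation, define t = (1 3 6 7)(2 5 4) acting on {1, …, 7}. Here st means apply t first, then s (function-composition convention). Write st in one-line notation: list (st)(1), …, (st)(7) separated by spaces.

1 2 3 6 5 4 7

(st)(x) = s(t(x)). Computing each image: s(t(1)) = s(3) = 1, s(t(2)) = s(5) = 2, s(t(3)) = s(6) = 3, s(t(4)) = s(2) = 6, s(t(5)) = s(4) = 5, s(t(6)) = s(7) = 4, s(t(7)) = s(1) = 7.
Hence st = [1 2 3 6 5 4 7].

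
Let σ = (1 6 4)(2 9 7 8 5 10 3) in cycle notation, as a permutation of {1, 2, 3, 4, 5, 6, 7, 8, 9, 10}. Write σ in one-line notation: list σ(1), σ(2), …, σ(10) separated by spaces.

Image by image: 1↦6, 2↦9, 3↦2, 4↦1, 5↦10, 6↦4, 7↦8, 8↦5, 9↦7, 10↦3.
Listing these in domain order gives 6 9 2 1 10 4 8 5 7 3.

6 9 2 1 10 4 8 5 7 3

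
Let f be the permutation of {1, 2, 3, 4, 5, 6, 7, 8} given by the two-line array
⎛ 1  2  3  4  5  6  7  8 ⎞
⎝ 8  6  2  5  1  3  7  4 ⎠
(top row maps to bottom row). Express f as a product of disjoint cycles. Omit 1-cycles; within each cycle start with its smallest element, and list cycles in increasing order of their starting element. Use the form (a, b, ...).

(1, 8, 4, 5)(2, 6, 3)

Iterating f from 1 gives 1 → 8 → 4 → 5 → 1; that is the 4-cycle (1, 8, 4, 5).
Continuing from each remaining unvisited element yields (1, 8, 4, 5)(2, 6, 3).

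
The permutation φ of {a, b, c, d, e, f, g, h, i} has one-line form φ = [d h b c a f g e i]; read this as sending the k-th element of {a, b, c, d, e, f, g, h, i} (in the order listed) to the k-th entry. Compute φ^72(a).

a

Tracing a → d → … returns to a after 6 steps, so a lies in a 6-cycle (a, d, c, b, h, e).
On a 6-cycle, φ^6 is the identity, so φ^72 = φ^0 there (72 ≡ 0 mod 6).
So φ^72(a) = a.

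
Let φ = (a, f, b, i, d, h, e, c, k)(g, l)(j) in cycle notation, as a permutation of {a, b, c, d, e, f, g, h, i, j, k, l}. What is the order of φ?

The disjoint cycles have lengths 9, 2, 1.
The order is lcm(9, 2) = 18.

18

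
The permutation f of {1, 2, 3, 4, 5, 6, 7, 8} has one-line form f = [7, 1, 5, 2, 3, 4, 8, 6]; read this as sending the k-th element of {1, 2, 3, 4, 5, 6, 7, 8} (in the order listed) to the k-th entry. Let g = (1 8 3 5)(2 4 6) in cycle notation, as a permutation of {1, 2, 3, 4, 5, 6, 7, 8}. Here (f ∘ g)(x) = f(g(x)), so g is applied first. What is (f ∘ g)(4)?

4

First apply g: g(4) = 6, then f(6) = 4. Thus (f ∘ g)(4) = 4.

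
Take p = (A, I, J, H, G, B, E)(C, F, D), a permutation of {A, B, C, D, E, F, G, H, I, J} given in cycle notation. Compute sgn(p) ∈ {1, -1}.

1

The cycle lengths are 7, 3.
A cycle is odd iff its length is even; p has 0 even-length cycles, so sgn(p) = (−1)^0 and p is even.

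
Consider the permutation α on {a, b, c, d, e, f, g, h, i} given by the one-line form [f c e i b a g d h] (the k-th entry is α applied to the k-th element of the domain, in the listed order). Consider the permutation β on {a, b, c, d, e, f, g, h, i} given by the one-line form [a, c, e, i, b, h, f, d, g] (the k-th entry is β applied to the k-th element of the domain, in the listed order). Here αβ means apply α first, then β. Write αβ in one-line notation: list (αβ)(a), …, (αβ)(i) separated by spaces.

Chase each element through α then β: a → f → h; b → c → e; c → e → b; d → i → g; e → b → c; f → a → a; g → g → f; h → d → i; i → h → d.
Collecting the images, αβ = [h e b g c a f i d].

h e b g c a f i d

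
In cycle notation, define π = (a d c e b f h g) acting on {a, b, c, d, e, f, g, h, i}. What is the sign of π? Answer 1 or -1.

The cycle lengths are 8, 1.
A cycle is odd iff its length is even; π has 1 even-length cycle, so sgn(π) = (−1)^1 and π is odd.

-1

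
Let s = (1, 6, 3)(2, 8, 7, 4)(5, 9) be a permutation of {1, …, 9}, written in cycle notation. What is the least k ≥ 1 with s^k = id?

12

The disjoint cycles have lengths 4, 3, 2.
The order of s is the least common multiple of its cycle lengths: lcm(4, 3, 2) = 12.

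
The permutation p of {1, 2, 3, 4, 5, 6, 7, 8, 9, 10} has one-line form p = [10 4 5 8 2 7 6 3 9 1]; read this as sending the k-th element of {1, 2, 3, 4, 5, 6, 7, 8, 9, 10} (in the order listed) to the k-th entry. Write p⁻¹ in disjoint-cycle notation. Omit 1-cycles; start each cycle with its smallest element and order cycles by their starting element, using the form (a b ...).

The cycle decomposition of p is (1 10)(2 4 8 3 5)(6 7).
The inverse reverses every cycle; in canonical form, p⁻¹ = (1 10)(2 5 3 8 4)(6 7).

(1 10)(2 5 3 8 4)(6 7)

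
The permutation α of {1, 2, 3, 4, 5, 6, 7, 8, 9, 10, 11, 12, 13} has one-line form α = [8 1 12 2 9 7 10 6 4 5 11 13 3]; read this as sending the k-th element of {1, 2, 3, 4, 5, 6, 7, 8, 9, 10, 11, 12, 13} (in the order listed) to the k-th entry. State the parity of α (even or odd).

even

In disjoint-cycle form the cycle lengths are 9, 3, 1.
A cycle of length ℓ contributes ℓ−1 transpositions, so α is a product of 8 + 2 = 10 transpositions — even.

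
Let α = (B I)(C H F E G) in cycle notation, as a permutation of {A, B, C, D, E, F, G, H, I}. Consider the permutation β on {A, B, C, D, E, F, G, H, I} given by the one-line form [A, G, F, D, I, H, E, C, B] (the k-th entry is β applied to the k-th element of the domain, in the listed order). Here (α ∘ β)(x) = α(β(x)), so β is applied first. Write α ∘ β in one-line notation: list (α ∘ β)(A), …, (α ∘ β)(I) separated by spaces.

(α ∘ β)(x) = α(β(x)). Computing each image: α(β(A)) = α(A) = A, α(β(B)) = α(G) = C, α(β(C)) = α(F) = E, α(β(D)) = α(D) = D, α(β(E)) = α(I) = B, α(β(F)) = α(H) = F, α(β(G)) = α(E) = G, α(β(H)) = α(C) = H, α(β(I)) = α(B) = I.
Hence α ∘ β = [A C E D B F G H I].

A C E D B F G H I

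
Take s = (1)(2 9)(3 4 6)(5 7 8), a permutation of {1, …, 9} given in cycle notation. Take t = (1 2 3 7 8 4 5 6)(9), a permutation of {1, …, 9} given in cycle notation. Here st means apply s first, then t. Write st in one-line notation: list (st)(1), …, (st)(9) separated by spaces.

2 9 5 1 8 7 4 6 3

(st)(x) = t(s(x)). Computing each image: t(s(1)) = t(1) = 2, t(s(2)) = t(9) = 9, t(s(3)) = t(4) = 5, t(s(4)) = t(6) = 1, t(s(5)) = t(7) = 8, t(s(6)) = t(3) = 7, t(s(7)) = t(8) = 4, t(s(8)) = t(5) = 6, t(s(9)) = t(2) = 3.
Hence st = [2 9 5 1 8 7 4 6 3].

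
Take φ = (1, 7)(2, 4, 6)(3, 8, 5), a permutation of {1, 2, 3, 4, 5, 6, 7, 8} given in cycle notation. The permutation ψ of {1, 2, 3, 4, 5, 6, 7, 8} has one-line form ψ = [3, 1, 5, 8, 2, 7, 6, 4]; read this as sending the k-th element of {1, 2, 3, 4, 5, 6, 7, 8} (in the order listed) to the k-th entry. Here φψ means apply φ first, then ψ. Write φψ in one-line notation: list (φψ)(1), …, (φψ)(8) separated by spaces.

For each element, apply φ then ψ: 1 → 7 → 6; 2 → 4 → 8; 3 → 8 → 4; 4 → 6 → 7; 5 → 3 → 5; 6 → 2 → 1; 7 → 1 → 3; 8 → 5 → 2.
So φψ in one-line form is 6 8 4 7 5 1 3 2.

6 8 4 7 5 1 3 2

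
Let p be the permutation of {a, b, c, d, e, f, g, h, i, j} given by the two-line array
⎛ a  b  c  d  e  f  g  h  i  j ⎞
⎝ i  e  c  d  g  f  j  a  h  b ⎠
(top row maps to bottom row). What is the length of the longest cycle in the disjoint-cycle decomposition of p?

Decomposing into disjoint cycles gives (a i h)(b e g j); the longest has length 4.

4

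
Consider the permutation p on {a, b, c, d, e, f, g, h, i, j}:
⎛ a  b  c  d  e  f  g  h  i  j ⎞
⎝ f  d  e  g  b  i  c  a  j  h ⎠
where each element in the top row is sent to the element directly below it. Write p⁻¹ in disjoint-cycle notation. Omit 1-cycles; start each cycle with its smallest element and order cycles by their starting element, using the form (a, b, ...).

First write p in disjoint cycles: (a, f, i, j, h)(b, d, g, c, e).
The inverse reverses every cycle; in canonical form, p⁻¹ = (a, h, j, i, f)(b, e, c, g, d).

(a, h, j, i, f)(b, e, c, g, d)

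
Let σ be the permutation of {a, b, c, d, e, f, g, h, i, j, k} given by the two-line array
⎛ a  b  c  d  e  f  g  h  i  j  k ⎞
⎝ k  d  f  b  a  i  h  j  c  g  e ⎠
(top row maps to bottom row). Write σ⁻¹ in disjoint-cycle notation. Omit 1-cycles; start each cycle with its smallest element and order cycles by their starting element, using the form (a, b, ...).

The cycle decomposition of σ is (a, k, e)(b, d)(c, f, i)(g, h, j).
The inverse reverses every cycle; in canonical form, σ⁻¹ = (a, e, k)(b, d)(c, i, f)(g, j, h).

(a, e, k)(b, d)(c, i, f)(g, j, h)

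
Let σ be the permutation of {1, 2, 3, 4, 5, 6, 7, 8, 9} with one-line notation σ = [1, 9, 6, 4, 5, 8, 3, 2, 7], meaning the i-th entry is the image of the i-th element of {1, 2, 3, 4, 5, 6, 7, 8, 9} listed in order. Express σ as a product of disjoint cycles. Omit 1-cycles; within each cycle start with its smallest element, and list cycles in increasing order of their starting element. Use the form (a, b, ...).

(2, 9, 7, 3, 6, 8)

From 2: 2 → 9 → 7 → 3 → 6 → 8 → 2, closing the cycle (2, 9, 7, 3, 6, 8).
Continuing from each remaining unvisited element yields (2, 9, 7, 3, 6, 8).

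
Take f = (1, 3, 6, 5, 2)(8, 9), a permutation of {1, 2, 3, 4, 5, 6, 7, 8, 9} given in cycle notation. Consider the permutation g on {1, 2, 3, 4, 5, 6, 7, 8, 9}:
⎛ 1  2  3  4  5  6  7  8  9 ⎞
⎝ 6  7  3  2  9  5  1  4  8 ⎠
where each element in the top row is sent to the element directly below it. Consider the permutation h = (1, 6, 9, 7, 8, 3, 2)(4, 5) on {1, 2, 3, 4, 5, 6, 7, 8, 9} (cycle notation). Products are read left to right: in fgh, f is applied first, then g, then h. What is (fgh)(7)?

6

(fgh)(7) = h(g(f(7))). f(7) = 7, then g(7) = 1, then h(1) = 6, so the result is 6.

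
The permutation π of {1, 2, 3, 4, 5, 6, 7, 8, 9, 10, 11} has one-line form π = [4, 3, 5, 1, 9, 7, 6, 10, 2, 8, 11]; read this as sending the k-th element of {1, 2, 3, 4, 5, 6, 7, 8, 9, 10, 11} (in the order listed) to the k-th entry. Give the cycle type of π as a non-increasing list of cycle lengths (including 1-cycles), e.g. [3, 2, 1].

The disjoint cycles are (1, 4)(2, 3, 5, 9)(6, 7)(8, 10)(11), with lengths 4, 2, 2, 2, 1 in non-increasing order.

[4, 2, 2, 2, 1]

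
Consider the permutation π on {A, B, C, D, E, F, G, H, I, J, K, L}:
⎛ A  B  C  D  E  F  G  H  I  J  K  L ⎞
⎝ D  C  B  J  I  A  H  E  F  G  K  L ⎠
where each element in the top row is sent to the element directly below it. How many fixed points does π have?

2

The fixed points (elements with π(x) = x) are {K, L}, so there are 2.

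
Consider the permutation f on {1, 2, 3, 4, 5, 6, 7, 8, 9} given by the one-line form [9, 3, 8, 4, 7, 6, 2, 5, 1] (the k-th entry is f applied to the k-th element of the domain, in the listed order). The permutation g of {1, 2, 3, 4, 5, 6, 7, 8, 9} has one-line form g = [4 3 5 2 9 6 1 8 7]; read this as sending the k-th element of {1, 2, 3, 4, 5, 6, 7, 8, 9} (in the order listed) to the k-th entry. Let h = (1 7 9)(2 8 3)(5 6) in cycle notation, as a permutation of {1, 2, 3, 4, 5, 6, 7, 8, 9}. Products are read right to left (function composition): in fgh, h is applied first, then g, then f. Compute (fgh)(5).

Apply the permutations in order: h(5) = 6, then g(6) = 6, then f(6) = 6. So (fgh)(5) = 6.

6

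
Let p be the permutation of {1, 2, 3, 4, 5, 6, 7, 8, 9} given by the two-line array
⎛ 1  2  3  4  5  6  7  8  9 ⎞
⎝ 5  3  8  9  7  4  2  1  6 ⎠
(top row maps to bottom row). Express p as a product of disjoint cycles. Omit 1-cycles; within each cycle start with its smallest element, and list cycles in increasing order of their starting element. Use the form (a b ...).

(1 5 7 2 3 8)(4 9 6)

Iterating p from 1 gives 1 → 5 → 7 → 2 → 3 → 8 → 1; that is the 6-cycle (1 5 7 2 3 8).
Continuing from each remaining unvisited element yields (1 5 7 2 3 8)(4 9 6).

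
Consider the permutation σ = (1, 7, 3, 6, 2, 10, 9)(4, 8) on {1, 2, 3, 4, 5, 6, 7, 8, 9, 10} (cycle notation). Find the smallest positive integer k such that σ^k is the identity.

The cycle type of σ is (7, 2, 1).
The order is lcm(7, 2) = 14.

14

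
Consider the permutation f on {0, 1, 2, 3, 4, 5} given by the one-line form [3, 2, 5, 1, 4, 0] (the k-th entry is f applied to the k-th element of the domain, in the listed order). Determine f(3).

3 is element number 4 of the domain, and entry number 4 of the one-line form is 1, so f(3) = 1.

1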